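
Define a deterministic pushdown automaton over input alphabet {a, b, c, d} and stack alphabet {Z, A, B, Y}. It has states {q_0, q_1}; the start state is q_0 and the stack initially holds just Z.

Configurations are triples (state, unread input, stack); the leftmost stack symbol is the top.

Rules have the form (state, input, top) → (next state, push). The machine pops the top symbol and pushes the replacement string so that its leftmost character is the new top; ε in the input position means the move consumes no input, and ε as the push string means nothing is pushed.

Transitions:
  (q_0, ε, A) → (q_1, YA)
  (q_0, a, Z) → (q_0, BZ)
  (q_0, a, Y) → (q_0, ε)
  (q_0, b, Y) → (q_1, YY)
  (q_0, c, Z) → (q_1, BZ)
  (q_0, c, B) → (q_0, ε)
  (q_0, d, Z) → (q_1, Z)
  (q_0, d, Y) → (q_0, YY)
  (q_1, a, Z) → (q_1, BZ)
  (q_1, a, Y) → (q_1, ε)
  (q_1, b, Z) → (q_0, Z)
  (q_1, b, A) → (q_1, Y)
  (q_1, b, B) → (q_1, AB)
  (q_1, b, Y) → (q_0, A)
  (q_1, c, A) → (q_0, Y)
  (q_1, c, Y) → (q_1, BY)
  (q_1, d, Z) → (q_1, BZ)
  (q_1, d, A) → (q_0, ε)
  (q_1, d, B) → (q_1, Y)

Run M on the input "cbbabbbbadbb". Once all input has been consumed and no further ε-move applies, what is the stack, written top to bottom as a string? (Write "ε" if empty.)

YAAABZ

(q_0, cbbabbbbadbb, Z) ⊢ (q_1, bbabbbbadbb, BZ) ⊢ (q_1, babbbbadbb, ABZ) ⊢ (q_1, abbbbadbb, YBZ) ⊢ (q_1, bbbbadbb, BZ) ⊢ (q_1, bbbadbb, ABZ) ⊢ (q_1, bbadbb, YBZ) ⊢ (q_0, badbb, ABZ) ⊢ (q_1, badbb, YABZ) ⊢ (q_0, adbb, AABZ) ⊢ (q_1, adbb, YAABZ) ⊢ (q_1, dbb, AABZ) ⊢ (q_0, bb, ABZ) ⊢ (q_1, bb, YABZ) ⊢ (q_0, b, AABZ) ⊢ (q_1, b, YAABZ) ⊢ (q_0, ε, AAABZ) ⊢ (q_1, ε, YAAABZ)
All input consumed in state q_1 with stack YAAABZ.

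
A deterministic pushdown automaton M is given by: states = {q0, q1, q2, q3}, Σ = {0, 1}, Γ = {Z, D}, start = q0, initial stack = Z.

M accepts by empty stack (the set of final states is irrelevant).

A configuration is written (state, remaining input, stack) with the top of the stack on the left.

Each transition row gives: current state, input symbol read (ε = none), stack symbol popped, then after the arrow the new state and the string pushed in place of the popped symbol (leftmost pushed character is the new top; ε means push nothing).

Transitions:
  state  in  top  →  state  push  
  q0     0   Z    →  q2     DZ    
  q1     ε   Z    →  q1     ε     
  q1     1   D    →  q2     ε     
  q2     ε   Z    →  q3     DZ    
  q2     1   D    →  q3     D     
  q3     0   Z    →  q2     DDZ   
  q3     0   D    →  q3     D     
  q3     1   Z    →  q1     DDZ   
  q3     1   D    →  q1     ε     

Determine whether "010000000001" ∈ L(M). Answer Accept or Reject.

(q0, 010000000001, Z) ⊢ (q2, 10000000001, DZ) ⊢ (q3, 0000000001, DZ) ⊢ (q3, 000000001, DZ) ⊢ (q3, 00000001, DZ) ⊢ (q3, 0000001, DZ) ⊢ (q3, 000001, DZ) ⊢ (q3, 00001, DZ) ⊢ (q3, 0001, DZ) ⊢ (q3, 001, DZ) ⊢ (q3, 01, DZ) ⊢ (q3, 1, DZ) ⊢ (q1, ε, Z) ⊢ (q1, ε, ε)
All input consumed and the stack is empty.

Accept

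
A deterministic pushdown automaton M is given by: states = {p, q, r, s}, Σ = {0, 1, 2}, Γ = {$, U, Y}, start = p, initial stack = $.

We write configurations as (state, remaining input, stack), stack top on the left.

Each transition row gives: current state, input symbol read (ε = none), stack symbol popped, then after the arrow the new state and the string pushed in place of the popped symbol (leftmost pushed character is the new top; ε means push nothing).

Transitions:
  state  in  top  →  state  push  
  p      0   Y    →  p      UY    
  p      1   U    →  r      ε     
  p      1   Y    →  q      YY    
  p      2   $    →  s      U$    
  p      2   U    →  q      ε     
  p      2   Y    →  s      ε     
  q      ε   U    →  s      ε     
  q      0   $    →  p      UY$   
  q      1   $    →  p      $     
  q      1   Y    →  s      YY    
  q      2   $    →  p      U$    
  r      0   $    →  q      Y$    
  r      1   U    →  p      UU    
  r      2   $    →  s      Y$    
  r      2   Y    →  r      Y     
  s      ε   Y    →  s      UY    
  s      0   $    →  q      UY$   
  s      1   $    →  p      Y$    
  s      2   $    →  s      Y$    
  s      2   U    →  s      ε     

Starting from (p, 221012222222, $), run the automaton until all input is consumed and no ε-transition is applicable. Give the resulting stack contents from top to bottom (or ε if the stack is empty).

(p, 221012222222, $)
  read 2, top $: go to s, push U$ → (s, 21012222222, U$)
  read 2, top U: go to s, push ε → (s, 1012222222, $)
  read 1, top $: go to p, push Y$ → (p, 012222222, Y$)
  read 0, top Y: go to p, push UY → (p, 12222222, UY$)
  read 1, top U: go to r, push ε → (r, 2222222, Y$)
  read 2, top Y: go to r, push Y → (r, 222222, Y$)
  read 2, top Y: go to r, push Y → (r, 22222, Y$)
  read 2, top Y: go to r, push Y → (r, 2222, Y$)
  read 2, top Y: go to r, push Y → (r, 222, Y$)
  read 2, top Y: go to r, push Y → (r, 22, Y$)
  read 2, top Y: go to r, push Y → (r, 2, Y$)
  read 2, top Y: go to r, push Y → (r, ε, Y$)
All input consumed in state r with stack Y$.

Y$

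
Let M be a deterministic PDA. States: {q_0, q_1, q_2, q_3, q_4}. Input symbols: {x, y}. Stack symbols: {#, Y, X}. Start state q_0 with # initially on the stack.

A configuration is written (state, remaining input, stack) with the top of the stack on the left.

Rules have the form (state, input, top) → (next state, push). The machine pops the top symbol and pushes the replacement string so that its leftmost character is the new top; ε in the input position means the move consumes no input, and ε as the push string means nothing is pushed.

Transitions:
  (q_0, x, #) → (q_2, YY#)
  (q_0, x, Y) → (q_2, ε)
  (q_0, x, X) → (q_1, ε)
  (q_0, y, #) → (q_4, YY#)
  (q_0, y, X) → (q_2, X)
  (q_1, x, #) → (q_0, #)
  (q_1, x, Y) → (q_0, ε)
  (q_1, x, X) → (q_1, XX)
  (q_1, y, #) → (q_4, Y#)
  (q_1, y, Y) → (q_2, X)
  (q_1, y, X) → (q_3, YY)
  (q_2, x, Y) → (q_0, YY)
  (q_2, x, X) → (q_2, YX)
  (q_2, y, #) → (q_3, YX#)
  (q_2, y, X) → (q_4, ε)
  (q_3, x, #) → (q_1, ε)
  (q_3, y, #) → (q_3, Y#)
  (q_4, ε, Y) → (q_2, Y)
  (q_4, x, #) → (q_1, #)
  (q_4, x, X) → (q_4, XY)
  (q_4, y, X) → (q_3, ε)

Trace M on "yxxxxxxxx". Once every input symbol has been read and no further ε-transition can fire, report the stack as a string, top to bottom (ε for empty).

(q_0, yxxxxxxxx, #)
  read y, top #: go to q_4, push YY# → (q_4, xxxxxxxx, YY#)
  ε-move, top Y: go to q_2, push Y → (q_2, xxxxxxxx, YY#)
  read x, top Y: go to q_0, push YY → (q_0, xxxxxxx, YYY#)
  read x, top Y: go to q_2, push ε → (q_2, xxxxxx, YY#)
  read x, top Y: go to q_0, push YY → (q_0, xxxxx, YYY#)
  read x, top Y: go to q_2, push ε → (q_2, xxxx, YY#)
  read x, top Y: go to q_0, push YY → (q_0, xxx, YYY#)
  read x, top Y: go to q_2, push ε → (q_2, xx, YY#)
  read x, top Y: go to q_0, push YY → (q_0, x, YYY#)
  read x, top Y: go to q_2, push ε → (q_2, ε, YY#)
All input consumed in state q_2 with stack YY#.

YY#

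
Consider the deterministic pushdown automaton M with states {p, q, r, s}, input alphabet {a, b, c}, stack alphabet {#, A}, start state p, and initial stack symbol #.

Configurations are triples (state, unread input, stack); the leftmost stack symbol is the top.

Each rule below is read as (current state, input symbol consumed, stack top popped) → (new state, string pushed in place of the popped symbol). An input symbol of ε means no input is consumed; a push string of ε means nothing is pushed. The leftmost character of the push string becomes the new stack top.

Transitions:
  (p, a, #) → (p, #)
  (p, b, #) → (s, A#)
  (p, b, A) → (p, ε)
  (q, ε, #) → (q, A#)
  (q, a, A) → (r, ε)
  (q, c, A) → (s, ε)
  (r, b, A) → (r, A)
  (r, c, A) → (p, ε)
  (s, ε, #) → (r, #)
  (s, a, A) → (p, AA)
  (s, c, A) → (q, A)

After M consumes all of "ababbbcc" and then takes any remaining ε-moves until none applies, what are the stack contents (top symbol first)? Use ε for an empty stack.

#

(p, ababbbcc, #) ⊢ (p, babbbcc, #) ⊢ (s, abbbcc, A#) ⊢ (p, bbbcc, AA#) ⊢ (p, bbcc, A#) ⊢ (p, bcc, #) ⊢ (s, cc, A#) ⊢ (q, c, A#) ⊢ (s, ε, #) ⊢ (r, ε, #)
All input consumed in state r with stack #.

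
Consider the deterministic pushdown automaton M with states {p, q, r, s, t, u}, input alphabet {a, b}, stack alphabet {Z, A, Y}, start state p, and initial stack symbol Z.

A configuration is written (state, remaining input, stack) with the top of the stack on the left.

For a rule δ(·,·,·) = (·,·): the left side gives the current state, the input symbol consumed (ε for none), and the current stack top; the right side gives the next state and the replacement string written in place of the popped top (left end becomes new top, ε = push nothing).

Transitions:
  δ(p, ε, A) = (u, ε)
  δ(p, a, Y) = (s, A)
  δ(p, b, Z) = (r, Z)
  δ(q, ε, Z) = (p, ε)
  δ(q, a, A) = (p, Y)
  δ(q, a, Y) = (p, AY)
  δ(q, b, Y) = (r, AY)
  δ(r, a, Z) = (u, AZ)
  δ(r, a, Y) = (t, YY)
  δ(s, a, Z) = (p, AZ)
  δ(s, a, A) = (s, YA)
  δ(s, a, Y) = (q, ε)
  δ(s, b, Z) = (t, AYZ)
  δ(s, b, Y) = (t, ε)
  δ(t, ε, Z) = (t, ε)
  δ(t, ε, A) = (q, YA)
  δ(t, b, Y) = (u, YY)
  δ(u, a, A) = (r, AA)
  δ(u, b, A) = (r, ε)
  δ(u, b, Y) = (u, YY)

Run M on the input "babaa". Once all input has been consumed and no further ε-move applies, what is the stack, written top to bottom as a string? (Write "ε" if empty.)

AAZ

(p, babaa, Z) ⊢ (r, abaa, Z) ⊢ (u, baa, AZ) ⊢ (r, aa, Z) ⊢ (u, a, AZ) ⊢ (r, ε, AAZ)
All input consumed in state r with stack AAZ.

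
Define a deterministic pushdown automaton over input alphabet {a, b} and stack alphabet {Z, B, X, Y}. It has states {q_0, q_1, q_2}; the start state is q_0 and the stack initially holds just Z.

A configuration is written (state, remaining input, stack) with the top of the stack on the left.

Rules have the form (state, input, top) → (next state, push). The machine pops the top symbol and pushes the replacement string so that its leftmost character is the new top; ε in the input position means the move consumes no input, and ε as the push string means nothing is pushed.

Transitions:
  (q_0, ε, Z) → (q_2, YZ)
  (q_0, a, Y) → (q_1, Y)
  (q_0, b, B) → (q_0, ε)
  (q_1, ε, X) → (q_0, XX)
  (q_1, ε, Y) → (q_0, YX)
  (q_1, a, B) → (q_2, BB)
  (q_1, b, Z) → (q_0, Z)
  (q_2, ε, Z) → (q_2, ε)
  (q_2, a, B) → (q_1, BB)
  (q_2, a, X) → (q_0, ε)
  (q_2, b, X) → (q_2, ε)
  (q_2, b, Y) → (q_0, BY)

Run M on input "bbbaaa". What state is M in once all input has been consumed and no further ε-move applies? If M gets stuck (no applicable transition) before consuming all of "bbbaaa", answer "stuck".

stuck

(q_0, bbbaaa, Z)
  ε-move, top Z: go to q_2, push YZ → (q_2, bbbaaa, YZ)
  read b, top Y: go to q_0, push BY → (q_0, bbaaa, BYZ)
  read b, top B: go to q_0, push ε → (q_0, baaa, YZ)
No transition for (q_0, b, top Y); M blocks with input baaa remaining.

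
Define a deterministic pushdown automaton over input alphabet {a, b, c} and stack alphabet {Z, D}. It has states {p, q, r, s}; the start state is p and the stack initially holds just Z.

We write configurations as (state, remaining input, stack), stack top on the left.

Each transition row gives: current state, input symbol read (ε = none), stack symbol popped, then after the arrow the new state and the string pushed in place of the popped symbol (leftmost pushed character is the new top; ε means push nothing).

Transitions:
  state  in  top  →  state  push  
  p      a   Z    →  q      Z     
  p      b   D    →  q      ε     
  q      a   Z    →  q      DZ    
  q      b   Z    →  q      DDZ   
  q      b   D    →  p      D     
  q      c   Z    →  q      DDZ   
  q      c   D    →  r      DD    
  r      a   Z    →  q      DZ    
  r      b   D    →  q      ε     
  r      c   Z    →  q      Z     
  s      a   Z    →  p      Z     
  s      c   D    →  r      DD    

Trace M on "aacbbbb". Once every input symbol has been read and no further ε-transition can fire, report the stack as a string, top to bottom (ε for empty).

DDZ

(p, aacbbbb, Z)
  read a, top Z: go to q, push Z → (q, acbbbb, Z)
  read a, top Z: go to q, push DZ → (q, cbbbb, DZ)
  read c, top D: go to r, push DD → (r, bbbb, DDZ)
  read b, top D: go to q, push ε → (q, bbb, DZ)
  read b, top D: go to p, push D → (p, bb, DZ)
  read b, top D: go to q, push ε → (q, b, Z)
  read b, top Z: go to q, push DDZ → (q, ε, DDZ)
All input consumed in state q with stack DDZ.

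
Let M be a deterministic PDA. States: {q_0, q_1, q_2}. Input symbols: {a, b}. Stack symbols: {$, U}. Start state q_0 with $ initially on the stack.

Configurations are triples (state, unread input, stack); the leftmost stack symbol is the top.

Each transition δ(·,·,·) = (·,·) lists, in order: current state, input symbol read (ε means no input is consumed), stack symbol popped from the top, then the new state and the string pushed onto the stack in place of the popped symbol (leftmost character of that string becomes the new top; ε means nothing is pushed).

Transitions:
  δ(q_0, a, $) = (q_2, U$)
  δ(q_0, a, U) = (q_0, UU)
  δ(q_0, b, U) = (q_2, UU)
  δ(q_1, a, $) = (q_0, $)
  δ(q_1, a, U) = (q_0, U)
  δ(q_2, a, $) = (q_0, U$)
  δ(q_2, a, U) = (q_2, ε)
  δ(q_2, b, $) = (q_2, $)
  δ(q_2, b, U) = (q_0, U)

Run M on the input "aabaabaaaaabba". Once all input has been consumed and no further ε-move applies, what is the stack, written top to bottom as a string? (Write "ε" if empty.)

UUUU$

(q_0, aabaabaaaaabba, $)
  read a, top $: go to q_2, push U$ → (q_2, abaabaaaaabba, U$)
  read a, top U: go to q_2, push ε → (q_2, baabaaaaabba, $)
  read b, top $: go to q_2, push $ → (q_2, aabaaaaabba, $)
  read a, top $: go to q_0, push U$ → (q_0, abaaaaabba, U$)
  read a, top U: go to q_0, push UU → (q_0, baaaaabba, UU$)
  read b, top U: go to q_2, push UU → (q_2, aaaaabba, UUU$)
  read a, top U: go to q_2, push ε → (q_2, aaaabba, UU$)
  read a, top U: go to q_2, push ε → (q_2, aaabba, U$)
  read a, top U: go to q_2, push ε → (q_2, aabba, $)
  read a, top $: go to q_0, push U$ → (q_0, abba, U$)
  read a, top U: go to q_0, push UU → (q_0, bba, UU$)
  read b, top U: go to q_2, push UU → (q_2, ba, UUU$)
  read b, top U: go to q_0, push U → (q_0, a, UUU$)
  read a, top U: go to q_0, push UU → (q_0, ε, UUUU$)
All input consumed in state q_0 with stack UUUU$.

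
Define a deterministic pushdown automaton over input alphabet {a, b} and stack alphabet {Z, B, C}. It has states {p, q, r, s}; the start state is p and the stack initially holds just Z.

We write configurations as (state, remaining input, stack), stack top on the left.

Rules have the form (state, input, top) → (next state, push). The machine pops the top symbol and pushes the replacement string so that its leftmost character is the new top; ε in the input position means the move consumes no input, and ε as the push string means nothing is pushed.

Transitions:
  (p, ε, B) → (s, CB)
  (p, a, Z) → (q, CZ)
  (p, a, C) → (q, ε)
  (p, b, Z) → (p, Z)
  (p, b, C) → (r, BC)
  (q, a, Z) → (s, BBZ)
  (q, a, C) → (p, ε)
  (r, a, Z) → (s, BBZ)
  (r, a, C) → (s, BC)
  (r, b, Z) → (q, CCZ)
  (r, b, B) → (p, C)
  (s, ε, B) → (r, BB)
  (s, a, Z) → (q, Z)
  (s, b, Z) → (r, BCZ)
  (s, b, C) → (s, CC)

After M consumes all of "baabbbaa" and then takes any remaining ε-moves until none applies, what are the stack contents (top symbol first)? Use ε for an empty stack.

Z

(p, baabbbaa, Z) ⊢ (p, aabbbaa, Z) ⊢ (q, abbbaa, CZ) ⊢ (p, bbbaa, Z) ⊢ (p, bbaa, Z) ⊢ (p, baa, Z) ⊢ (p, aa, Z) ⊢ (q, a, CZ) ⊢ (p, ε, Z)
All input consumed in state p with stack Z.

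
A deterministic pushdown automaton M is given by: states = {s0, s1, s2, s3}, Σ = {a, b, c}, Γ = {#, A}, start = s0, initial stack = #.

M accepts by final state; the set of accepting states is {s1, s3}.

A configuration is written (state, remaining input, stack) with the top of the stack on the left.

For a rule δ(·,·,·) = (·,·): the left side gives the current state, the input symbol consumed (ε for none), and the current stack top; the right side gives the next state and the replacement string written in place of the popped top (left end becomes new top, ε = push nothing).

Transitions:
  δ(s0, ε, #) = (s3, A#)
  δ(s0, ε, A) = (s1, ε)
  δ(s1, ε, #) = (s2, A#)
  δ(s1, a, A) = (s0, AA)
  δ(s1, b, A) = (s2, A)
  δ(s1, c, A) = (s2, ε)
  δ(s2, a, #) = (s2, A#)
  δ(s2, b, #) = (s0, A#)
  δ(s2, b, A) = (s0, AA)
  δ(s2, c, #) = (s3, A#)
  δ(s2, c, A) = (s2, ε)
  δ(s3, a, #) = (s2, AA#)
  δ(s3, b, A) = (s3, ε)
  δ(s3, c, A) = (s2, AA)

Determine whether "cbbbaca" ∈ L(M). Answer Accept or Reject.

Reject

(s0, cbbbaca, #)
  ε-move, top #: go to s3, push A# → (s3, cbbbaca, A#)
  read c, top A: go to s2, push AA → (s2, bbbaca, AA#)
  read b, top A: go to s0, push AA → (s0, bbaca, AAA#)
  ε-move, top A: go to s1, push ε → (s1, bbaca, AA#)
  read b, top A: go to s2, push A → (s2, baca, AA#)
  read b, top A: go to s0, push AA → (s0, aca, AAA#)
  ε-move, top A: go to s1, push ε → (s1, aca, AA#)
  read a, top A: go to s0, push AA → (s0, ca, AAA#)
  ε-move, top A: go to s1, push ε → (s1, ca, AA#)
  read c, top A: go to s2, push ε → (s2, a, A#)
No transition applies at (s2, a, A#); input not fully consumed.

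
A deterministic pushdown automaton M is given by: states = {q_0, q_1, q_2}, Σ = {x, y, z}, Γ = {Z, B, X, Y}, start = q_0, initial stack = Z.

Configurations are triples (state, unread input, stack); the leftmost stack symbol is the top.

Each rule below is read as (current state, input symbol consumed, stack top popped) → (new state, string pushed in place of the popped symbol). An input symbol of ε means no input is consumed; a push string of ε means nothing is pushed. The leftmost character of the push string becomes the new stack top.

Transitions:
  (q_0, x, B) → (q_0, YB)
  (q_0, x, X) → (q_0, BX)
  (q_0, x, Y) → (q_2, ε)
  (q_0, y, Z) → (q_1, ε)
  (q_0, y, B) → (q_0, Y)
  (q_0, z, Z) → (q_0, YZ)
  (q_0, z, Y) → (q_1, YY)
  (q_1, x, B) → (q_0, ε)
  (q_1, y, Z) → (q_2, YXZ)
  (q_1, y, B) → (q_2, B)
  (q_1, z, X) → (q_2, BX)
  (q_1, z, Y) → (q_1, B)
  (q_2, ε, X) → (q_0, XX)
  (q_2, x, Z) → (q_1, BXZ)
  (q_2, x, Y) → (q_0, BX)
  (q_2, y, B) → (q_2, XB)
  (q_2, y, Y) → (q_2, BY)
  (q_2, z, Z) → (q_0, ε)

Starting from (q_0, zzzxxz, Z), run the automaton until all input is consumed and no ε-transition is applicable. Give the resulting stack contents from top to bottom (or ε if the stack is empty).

(q_0, zzzxxz, Z)
  read z, top Z: go to q_0, push YZ → (q_0, zzxxz, YZ)
  read z, top Y: go to q_1, push YY → (q_1, zxxz, YYZ)
  read z, top Y: go to q_1, push B → (q_1, xxz, BYZ)
  read x, top B: go to q_0, push ε → (q_0, xz, YZ)
  read x, top Y: go to q_2, push ε → (q_2, z, Z)
  read z, top Z: go to q_0, push ε → (q_0, ε, ε)
All input consumed in state q_0 with stack ε.

ε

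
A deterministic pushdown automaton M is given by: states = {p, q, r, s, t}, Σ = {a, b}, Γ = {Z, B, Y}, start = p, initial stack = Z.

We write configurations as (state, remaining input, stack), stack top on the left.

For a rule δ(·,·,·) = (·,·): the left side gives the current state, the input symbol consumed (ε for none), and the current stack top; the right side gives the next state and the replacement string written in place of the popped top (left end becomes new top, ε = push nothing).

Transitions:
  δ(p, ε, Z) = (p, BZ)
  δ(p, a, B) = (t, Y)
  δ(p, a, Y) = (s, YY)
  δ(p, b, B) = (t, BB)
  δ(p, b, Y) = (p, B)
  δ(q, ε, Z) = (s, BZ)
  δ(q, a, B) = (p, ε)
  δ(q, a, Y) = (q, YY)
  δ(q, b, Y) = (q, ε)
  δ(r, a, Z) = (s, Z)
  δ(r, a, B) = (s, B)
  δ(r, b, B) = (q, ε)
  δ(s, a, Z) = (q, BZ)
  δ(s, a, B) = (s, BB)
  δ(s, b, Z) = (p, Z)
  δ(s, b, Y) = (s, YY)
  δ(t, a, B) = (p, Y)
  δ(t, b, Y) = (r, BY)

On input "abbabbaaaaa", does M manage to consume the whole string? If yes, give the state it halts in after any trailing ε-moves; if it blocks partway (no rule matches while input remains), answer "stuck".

s

(p, abbabbaaaaa, Z)
  ε-move, top Z: go to p, push BZ → (p, abbabbaaaaa, BZ)
  read a, top B: go to t, push Y → (t, bbabbaaaaa, YZ)
  read b, top Y: go to r, push BY → (r, babbaaaaa, BYZ)
  read b, top B: go to q, push ε → (q, abbaaaaa, YZ)
  read a, top Y: go to q, push YY → (q, bbaaaaa, YYZ)
  read b, top Y: go to q, push ε → (q, baaaaa, YZ)
  read b, top Y: go to q, push ε → (q, aaaaa, Z)
  ε-move, top Z: go to s, push BZ → (s, aaaaa, BZ)
  read a, top B: go to s, push BB → (s, aaaa, BBZ)
  read a, top B: go to s, push BB → (s, aaa, BBBZ)
  read a, top B: go to s, push BB → (s, aa, BBBBZ)
  read a, top B: go to s, push BB → (s, a, BBBBBZ)
  read a, top B: go to s, push BB → (s, ε, BBBBBBZ)
All input consumed; M is in state s.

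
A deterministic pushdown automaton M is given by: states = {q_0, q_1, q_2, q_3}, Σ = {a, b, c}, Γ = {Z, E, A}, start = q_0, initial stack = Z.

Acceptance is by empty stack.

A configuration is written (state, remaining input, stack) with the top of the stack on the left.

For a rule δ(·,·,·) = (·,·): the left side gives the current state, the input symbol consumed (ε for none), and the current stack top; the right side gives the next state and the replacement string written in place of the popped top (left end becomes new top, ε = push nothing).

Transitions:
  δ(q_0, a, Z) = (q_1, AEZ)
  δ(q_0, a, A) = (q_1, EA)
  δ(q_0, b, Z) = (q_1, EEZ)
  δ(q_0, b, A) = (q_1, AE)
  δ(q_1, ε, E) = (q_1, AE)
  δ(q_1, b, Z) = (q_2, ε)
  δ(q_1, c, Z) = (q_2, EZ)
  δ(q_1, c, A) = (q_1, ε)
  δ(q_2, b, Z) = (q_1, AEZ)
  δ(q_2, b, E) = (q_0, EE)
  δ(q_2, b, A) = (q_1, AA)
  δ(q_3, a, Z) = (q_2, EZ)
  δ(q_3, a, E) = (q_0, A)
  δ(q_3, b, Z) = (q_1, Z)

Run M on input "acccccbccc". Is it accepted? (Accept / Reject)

Reject

(q_0, acccccbccc, Z) ⊢ (q_1, cccccbccc, AEZ) ⊢ (q_1, ccccbccc, EZ) ⊢ (q_1, ccccbccc, AEZ) ⊢ (q_1, cccbccc, EZ) ⊢ (q_1, cccbccc, AEZ) ⊢ (q_1, ccbccc, EZ) ⊢ (q_1, ccbccc, AEZ) ⊢ (q_1, cbccc, EZ) ⊢ (q_1, cbccc, AEZ) ⊢ (q_1, bccc, EZ) ⊢ (q_1, bccc, AEZ)
No transition applies at (q_1, bccc, AEZ); input not fully consumed.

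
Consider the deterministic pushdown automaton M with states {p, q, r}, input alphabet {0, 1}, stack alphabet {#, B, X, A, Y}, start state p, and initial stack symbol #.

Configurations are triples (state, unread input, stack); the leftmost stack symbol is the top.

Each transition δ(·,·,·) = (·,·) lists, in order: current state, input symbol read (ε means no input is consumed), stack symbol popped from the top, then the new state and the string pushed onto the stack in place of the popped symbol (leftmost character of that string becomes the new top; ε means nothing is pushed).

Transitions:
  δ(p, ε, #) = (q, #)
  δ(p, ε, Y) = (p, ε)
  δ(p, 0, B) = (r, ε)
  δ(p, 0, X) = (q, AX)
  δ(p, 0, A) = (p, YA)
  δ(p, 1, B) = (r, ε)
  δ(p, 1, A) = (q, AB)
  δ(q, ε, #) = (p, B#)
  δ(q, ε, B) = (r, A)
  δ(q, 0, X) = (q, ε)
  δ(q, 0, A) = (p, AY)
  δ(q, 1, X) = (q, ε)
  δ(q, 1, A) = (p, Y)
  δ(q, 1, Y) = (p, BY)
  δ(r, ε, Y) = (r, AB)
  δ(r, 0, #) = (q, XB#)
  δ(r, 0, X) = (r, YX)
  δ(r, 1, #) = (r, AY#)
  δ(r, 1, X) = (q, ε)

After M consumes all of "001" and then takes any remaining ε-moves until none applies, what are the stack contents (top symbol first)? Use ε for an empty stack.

(p, 001, #)
  ε-move, top #: go to q, push # → (q, 001, #)
  ε-move, top #: go to p, push B# → (p, 001, B#)
  read 0, top B: go to r, push ε → (r, 01, #)
  read 0, top #: go to q, push XB# → (q, 1, XB#)
  read 1, top X: go to q, push ε → (q, ε, B#)
  ε-move, top B: go to r, push A → (r, ε, A#)
All input consumed in state r with stack A#.

A#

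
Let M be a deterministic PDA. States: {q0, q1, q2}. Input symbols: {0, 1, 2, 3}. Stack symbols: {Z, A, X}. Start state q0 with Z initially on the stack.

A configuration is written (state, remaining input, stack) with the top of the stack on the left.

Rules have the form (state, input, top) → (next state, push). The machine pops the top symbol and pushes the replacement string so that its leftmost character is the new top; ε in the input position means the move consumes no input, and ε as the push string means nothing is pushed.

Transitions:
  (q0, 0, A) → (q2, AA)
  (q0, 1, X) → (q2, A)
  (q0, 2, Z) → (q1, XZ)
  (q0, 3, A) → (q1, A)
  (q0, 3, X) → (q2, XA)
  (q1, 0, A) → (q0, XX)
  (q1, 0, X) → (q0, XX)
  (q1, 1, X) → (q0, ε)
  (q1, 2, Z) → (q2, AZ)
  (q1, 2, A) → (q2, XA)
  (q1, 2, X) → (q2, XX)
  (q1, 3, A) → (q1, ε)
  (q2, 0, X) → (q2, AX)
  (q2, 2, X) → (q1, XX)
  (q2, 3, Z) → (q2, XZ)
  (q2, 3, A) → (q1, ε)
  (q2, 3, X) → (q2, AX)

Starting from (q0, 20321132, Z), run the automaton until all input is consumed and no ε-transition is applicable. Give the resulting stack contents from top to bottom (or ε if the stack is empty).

XAXZ

(q0, 20321132, Z)
  read 2, top Z: go to q1, push XZ → (q1, 0321132, XZ)
  read 0, top X: go to q0, push XX → (q0, 321132, XXZ)
  read 3, top X: go to q2, push XA → (q2, 21132, XAXZ)
  read 2, top X: go to q1, push XX → (q1, 1132, XXAXZ)
  read 1, top X: go to q0, push ε → (q0, 132, XAXZ)
  read 1, top X: go to q2, push A → (q2, 32, AAXZ)
  read 3, top A: go to q1, push ε → (q1, 2, AXZ)
  read 2, top A: go to q2, push XA → (q2, ε, XAXZ)
All input consumed in state q2 with stack XAXZ.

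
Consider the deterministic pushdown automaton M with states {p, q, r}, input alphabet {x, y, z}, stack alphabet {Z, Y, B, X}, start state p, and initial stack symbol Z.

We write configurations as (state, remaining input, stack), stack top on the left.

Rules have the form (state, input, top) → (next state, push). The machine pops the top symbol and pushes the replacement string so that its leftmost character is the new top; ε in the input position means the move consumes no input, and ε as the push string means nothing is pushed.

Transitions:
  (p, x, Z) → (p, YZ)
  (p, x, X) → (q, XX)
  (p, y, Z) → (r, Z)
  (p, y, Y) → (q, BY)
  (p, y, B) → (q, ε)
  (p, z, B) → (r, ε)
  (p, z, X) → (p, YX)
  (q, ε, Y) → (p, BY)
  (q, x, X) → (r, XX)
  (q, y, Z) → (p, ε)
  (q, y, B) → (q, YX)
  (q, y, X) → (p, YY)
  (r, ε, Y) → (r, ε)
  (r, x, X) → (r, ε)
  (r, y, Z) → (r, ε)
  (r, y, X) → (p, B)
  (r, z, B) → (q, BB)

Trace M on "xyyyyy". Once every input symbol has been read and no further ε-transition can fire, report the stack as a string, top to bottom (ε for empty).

BYXYZ

(p, xyyyyy, Z) ⊢ (p, yyyyy, YZ) ⊢ (q, yyyy, BYZ) ⊢ (q, yyy, YXYZ) ⊢ (p, yyy, BYXYZ) ⊢ (q, yy, YXYZ) ⊢ (p, yy, BYXYZ) ⊢ (q, y, YXYZ) ⊢ (p, y, BYXYZ) ⊢ (q, ε, YXYZ) ⊢ (p, ε, BYXYZ)
All input consumed in state p with stack BYXYZ.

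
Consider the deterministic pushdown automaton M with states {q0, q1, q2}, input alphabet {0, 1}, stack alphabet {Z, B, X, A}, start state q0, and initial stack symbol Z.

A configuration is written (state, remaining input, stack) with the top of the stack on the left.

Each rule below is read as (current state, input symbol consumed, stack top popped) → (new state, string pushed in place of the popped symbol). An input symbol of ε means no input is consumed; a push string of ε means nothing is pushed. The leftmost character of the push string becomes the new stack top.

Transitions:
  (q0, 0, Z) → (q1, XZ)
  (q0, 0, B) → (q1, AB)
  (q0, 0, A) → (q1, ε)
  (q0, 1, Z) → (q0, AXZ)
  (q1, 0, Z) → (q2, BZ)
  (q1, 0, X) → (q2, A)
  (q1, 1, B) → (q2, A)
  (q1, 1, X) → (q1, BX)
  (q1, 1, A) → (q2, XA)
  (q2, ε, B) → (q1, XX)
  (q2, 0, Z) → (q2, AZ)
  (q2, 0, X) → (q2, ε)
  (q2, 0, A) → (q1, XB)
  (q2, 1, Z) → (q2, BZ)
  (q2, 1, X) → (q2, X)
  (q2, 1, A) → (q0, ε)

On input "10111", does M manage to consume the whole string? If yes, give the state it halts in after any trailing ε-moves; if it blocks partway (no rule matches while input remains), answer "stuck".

q0

(q0, 10111, Z)
  read 1, top Z: go to q0, push AXZ → (q0, 0111, AXZ)
  read 0, top A: go to q1, push ε → (q1, 111, XZ)
  read 1, top X: go to q1, push BX → (q1, 11, BXZ)
  read 1, top B: go to q2, push A → (q2, 1, AXZ)
  read 1, top A: go to q0, push ε → (q0, ε, XZ)
All input consumed; M is in state q0.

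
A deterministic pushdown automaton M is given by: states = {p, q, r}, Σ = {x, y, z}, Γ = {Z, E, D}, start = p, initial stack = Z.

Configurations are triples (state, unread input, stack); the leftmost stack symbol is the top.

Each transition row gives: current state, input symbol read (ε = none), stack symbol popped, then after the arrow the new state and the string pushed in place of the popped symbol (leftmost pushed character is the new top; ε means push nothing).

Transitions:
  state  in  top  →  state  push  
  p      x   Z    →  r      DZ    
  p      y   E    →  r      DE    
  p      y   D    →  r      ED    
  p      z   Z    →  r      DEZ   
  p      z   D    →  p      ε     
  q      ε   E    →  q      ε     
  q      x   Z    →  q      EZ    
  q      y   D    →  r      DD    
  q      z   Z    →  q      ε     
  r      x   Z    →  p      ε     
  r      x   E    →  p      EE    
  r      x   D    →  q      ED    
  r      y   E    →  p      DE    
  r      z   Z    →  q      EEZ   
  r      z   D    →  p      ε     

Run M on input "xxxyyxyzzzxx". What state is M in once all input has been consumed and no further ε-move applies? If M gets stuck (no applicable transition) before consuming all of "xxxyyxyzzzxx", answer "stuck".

stuck

(p, xxxyyxyzzzxx, Z)
  read x, top Z: go to r, push DZ → (r, xxyyxyzzzxx, DZ)
  read x, top D: go to q, push ED → (q, xyyxyzzzxx, EDZ)
  ε-move, top E: go to q, push ε → (q, xyyxyzzzxx, DZ)
No transition for (q, x, top D); M blocks with input xyyxyzzzxx remaining.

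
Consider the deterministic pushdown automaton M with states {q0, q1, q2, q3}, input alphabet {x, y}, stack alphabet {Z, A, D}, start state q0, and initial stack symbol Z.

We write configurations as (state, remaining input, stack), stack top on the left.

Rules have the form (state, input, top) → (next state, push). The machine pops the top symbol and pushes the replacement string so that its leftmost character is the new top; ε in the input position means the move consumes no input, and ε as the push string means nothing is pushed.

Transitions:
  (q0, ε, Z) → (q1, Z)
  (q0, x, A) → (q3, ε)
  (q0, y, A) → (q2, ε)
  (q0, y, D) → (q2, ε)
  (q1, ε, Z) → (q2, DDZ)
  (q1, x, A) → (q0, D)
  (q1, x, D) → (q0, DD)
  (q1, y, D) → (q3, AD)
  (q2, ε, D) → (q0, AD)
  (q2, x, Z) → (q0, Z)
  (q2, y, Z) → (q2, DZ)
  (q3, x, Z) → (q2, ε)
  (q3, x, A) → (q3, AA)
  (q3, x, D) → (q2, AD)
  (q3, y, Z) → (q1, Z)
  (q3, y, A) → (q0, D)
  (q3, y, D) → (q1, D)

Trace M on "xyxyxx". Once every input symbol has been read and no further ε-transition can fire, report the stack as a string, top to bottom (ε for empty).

ADDZ

(q0, xyxyxx, Z)
  ε-move, top Z: go to q1, push Z → (q1, xyxyxx, Z)
  ε-move, top Z: go to q2, push DDZ → (q2, xyxyxx, DDZ)
  ε-move, top D: go to q0, push AD → (q0, xyxyxx, ADDZ)
  read x, top A: go to q3, push ε → (q3, yxyxx, DDZ)
  read y, top D: go to q1, push D → (q1, xyxx, DDZ)
  read x, top D: go to q0, push DD → (q0, yxx, DDDZ)
  read y, top D: go to q2, push ε → (q2, xx, DDZ)
  ε-move, top D: go to q0, push AD → (q0, xx, ADDZ)
  read x, top A: go to q3, push ε → (q3, x, DDZ)
  read x, top D: go to q2, push AD → (q2, ε, ADDZ)
All input consumed in state q2 with stack ADDZ.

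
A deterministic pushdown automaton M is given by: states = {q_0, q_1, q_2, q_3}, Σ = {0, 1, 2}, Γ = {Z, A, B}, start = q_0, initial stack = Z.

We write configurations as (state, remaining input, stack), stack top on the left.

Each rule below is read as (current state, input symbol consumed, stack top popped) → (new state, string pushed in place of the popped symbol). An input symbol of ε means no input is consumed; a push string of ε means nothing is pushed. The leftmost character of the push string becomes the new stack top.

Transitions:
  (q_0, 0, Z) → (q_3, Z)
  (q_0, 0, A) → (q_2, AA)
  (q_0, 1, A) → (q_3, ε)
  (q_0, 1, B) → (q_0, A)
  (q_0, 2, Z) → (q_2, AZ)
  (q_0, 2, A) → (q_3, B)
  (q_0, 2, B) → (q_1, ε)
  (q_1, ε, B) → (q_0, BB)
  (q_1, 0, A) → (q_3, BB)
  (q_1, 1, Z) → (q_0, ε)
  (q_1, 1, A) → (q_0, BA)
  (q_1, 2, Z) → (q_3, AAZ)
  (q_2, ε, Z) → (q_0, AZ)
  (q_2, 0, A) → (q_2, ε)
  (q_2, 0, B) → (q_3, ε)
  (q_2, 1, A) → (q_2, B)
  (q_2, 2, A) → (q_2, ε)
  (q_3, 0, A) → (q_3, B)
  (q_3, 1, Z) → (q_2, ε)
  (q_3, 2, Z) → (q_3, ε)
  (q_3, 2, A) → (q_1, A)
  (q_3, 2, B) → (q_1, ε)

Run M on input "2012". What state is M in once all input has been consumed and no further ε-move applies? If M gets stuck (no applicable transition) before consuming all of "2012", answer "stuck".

(q_0, 2012, Z)
  read 2, top Z: go to q_2, push AZ → (q_2, 012, AZ)
  read 0, top A: go to q_2, push ε → (q_2, 12, Z)
  ε-move, top Z: go to q_0, push AZ → (q_0, 12, AZ)
  read 1, top A: go to q_3, push ε → (q_3, 2, Z)
  read 2, top Z: go to q_3, push ε → (q_3, ε, ε)
All input consumed; M is in state q_3.

q_3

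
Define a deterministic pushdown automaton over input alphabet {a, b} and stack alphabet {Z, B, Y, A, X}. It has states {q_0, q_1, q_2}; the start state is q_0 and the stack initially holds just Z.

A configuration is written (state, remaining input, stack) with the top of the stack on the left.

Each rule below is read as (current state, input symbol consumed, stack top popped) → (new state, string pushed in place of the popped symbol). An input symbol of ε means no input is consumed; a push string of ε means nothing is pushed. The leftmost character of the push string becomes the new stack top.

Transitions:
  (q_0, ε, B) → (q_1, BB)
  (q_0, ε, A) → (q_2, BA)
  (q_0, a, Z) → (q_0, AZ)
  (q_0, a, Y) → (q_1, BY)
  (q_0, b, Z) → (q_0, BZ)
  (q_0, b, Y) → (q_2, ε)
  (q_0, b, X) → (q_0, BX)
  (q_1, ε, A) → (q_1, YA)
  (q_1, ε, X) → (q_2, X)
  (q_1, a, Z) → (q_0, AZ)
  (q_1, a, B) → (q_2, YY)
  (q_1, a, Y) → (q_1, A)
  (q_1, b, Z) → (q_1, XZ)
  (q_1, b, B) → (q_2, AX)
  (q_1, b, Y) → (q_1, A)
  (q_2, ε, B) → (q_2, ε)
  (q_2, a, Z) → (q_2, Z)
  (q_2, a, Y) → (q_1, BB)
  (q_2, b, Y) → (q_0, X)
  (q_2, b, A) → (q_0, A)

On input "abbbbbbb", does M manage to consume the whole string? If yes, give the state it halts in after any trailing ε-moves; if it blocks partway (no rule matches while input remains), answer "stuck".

(q_0, abbbbbbb, Z)
  read a, top Z: go to q_0, push AZ → (q_0, bbbbbbb, AZ)
  ε-move, top A: go to q_2, push BA → (q_2, bbbbbbb, BAZ)
  ε-move, top B: go to q_2, push ε → (q_2, bbbbbbb, AZ)
  read b, top A: go to q_0, push A → (q_0, bbbbbb, AZ)
  ε-move, top A: go to q_2, push BA → (q_2, bbbbbb, BAZ)
  ε-move, top B: go to q_2, push ε → (q_2, bbbbbb, AZ)
  read b, top A: go to q_0, push A → (q_0, bbbbb, AZ)
  ε-move, top A: go to q_2, push BA → (q_2, bbbbb, BAZ)
  ε-move, top B: go to q_2, push ε → (q_2, bbbbb, AZ)
  read b, top A: go to q_0, push A → (q_0, bbbb, AZ)
  ε-move, top A: go to q_2, push BA → (q_2, bbbb, BAZ)
  ε-move, top B: go to q_2, push ε → (q_2, bbbb, AZ)
  read b, top A: go to q_0, push A → (q_0, bbb, AZ)
  ε-move, top A: go to q_2, push BA → (q_2, bbb, BAZ)
  ε-move, top B: go to q_2, push ε → (q_2, bbb, AZ)
  read b, top A: go to q_0, push A → (q_0, bb, AZ)
  ε-move, top A: go to q_2, push BA → (q_2, bb, BAZ)
  ε-move, top B: go to q_2, push ε → (q_2, bb, AZ)
  read b, top A: go to q_0, push A → (q_0, b, AZ)
  ε-move, top A: go to q_2, push BA → (q_2, b, BAZ)
  ε-move, top B: go to q_2, push ε → (q_2, b, AZ)
  read b, top A: go to q_0, push A → (q_0, ε, AZ)
  ε-move, top A: go to q_2, push BA → (q_2, ε, BAZ)
  ε-move, top B: go to q_2, push ε → (q_2, ε, AZ)
All input consumed; M is in state q_2.

q_2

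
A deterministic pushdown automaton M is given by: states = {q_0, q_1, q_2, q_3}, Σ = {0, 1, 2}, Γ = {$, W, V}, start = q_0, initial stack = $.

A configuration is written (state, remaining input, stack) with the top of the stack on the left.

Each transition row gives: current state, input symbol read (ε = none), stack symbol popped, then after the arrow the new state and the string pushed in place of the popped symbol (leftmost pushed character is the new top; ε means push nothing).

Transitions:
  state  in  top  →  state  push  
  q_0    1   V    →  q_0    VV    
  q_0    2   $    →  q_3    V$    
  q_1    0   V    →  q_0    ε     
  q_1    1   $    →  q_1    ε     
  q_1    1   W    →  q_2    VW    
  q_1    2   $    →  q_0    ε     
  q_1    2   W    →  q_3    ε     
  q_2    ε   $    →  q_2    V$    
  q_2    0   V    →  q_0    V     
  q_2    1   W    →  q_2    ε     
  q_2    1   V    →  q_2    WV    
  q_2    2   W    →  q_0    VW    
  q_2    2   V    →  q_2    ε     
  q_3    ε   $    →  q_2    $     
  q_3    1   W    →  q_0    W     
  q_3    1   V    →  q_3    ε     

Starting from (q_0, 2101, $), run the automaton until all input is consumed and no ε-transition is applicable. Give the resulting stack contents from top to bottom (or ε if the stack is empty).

(q_0, 2101, $)
  read 2, top $: go to q_3, push V$ → (q_3, 101, V$)
  read 1, top V: go to q_3, push ε → (q_3, 01, $)
  ε-move, top $: go to q_2, push $ → (q_2, 01, $)
  ε-move, top $: go to q_2, push V$ → (q_2, 01, V$)
  read 0, top V: go to q_0, push V → (q_0, 1, V$)
  read 1, top V: go to q_0, push VV → (q_0, ε, VV$)
All input consumed in state q_0 with stack VV$.

VV$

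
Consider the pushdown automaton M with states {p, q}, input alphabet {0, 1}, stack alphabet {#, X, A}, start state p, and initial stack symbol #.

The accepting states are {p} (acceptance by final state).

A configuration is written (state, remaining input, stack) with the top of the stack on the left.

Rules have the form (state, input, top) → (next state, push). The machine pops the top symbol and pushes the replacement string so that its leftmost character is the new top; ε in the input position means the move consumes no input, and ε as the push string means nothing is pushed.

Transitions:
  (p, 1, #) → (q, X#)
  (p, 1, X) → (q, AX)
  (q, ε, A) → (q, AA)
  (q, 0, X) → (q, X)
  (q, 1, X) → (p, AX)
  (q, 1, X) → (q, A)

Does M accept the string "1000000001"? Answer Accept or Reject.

Accept

One accepting computation: (p, 1000000001, #) ⊢ (q, 000000001, X#) ⊢ (q, 00000001, X#) ⊢ (q, 0000001, X#) ⊢ (q, 000001, X#) ⊢ (q, 00001, X#) ⊢ (q, 0001, X#) ⊢ (q, 001, X#) ⊢ (q, 01, X#) ⊢ (q, 1, X#) ⊢ (p, ε, AX#)
All input consumed and state p ∈ F.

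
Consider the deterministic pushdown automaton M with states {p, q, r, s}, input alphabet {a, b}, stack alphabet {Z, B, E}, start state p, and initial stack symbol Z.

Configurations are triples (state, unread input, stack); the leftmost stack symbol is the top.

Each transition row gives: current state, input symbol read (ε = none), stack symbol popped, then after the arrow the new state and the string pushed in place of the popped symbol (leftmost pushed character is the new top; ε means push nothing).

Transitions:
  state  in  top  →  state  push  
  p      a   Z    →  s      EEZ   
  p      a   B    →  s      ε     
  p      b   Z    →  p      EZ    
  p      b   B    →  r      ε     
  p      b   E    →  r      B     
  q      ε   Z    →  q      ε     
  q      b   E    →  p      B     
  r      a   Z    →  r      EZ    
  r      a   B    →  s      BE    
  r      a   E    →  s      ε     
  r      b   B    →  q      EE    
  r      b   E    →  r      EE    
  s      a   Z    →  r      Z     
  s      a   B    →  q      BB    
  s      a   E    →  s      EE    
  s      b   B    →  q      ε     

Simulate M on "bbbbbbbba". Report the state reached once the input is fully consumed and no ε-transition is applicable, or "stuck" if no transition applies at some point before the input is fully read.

s

(p, bbbbbbbba, Z) ⊢ (p, bbbbbbba, EZ) ⊢ (r, bbbbbba, BZ) ⊢ (q, bbbbba, EEZ) ⊢ (p, bbbba, BEZ) ⊢ (r, bbba, EZ) ⊢ (r, bba, EEZ) ⊢ (r, ba, EEEZ) ⊢ (r, a, EEEEZ) ⊢ (s, ε, EEEZ)
All input consumed; M is in state s.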